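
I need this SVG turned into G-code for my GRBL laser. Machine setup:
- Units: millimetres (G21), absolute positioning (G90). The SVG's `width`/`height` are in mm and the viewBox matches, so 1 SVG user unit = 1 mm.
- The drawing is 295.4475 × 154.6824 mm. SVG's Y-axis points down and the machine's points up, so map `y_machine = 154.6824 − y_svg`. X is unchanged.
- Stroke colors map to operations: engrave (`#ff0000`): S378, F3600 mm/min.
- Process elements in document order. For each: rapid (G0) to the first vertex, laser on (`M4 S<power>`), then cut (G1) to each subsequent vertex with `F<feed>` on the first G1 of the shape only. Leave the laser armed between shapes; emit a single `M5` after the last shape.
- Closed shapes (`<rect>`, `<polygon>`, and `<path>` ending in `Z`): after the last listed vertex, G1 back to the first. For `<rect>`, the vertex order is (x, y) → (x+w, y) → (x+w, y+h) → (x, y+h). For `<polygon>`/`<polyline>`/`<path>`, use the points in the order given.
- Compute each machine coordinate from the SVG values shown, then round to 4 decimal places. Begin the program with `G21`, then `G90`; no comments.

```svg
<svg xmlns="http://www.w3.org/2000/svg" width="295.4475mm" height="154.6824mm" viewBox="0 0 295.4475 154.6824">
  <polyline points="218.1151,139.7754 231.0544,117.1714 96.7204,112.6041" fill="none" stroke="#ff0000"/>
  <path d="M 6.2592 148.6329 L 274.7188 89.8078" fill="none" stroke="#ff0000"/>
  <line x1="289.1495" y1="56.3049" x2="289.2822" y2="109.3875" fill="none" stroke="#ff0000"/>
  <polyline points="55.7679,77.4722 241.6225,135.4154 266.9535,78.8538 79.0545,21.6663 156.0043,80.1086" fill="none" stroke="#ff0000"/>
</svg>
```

G21
G90
G0 X218.1151 Y14.9070
M4 S378
G1 X231.0544 Y37.5110 F3600
G1 X96.7204 Y42.0783
G0 X6.2592 Y6.0495
M4 S378
G1 X274.7188 Y64.8746 F3600
G0 X289.1495 Y98.3775
M4 S378
G1 X289.2822 Y45.2949 F3600
G0 X55.7679 Y77.2102
M4 S378
G1 X241.6225 Y19.2670 F3600
G1 X266.9535 Y75.8286
G1 X79.0545 Y133.0161
G1 X156.0043 Y74.5738
M5

1 u = 1 mm; y_m = 154.6824 − y.

[1] `<polyline>` open polyline, #ff0000→engrave S378 F3600: (218.1151,14.9070) → (231.0544,37.5110) → (96.7204,42.0783)

[2] `<path>` line segment, #ff0000→engrave S378 F3600: (6.2592,6.0495) → (274.7188,64.8746)

[3] `<line>` line segment, #ff0000→engrave S378 F3600: (289.1495,98.3775) → (289.2822,45.2949)

[4] `<polyline>` open polyline, #ff0000→engrave S378 F3600: (55.7679,77.2102) → (241.6225,19.2670) → (266.9535,75.8286) → (79.0545,133.0161) → (156.0043,74.5738)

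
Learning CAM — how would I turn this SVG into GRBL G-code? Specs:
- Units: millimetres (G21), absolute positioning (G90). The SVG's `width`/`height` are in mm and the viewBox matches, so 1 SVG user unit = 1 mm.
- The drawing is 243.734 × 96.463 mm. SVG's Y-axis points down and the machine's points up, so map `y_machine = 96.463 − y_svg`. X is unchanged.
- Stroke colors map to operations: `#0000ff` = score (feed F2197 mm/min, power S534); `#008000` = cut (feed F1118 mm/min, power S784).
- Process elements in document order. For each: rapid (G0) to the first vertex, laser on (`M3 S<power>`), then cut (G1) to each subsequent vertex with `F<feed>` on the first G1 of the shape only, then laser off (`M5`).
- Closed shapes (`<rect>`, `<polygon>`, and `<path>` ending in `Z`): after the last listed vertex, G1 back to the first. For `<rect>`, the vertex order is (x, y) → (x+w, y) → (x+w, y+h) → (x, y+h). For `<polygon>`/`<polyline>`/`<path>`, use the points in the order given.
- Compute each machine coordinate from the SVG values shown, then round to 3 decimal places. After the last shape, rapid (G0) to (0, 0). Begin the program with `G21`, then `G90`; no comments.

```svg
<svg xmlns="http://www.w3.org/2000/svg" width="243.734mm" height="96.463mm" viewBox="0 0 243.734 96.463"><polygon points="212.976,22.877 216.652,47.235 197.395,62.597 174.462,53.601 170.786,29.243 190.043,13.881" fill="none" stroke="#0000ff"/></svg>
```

1 u = 1 mm; y_m = 96.463 − y.

[1] `<polygon>` regular polygon, #0000ff→score S534 F2197: (212.976,73.586) → (216.652,49.228) → (197.395,33.866) → (174.462,42.862) → (170.786,67.220) → (190.043,82.582) → (212.976,73.586) (closed)

G21
G90
G0 X212.976 Y73.586
M3 S534
G1 X216.652 Y49.228 F2197
G1 X197.395 Y33.866
G1 X174.462 Y42.862
G1 X170.786 Y67.220
G1 X190.043 Y82.582
G1 X212.976 Y73.586
M5
G0 X0.000 Y0.000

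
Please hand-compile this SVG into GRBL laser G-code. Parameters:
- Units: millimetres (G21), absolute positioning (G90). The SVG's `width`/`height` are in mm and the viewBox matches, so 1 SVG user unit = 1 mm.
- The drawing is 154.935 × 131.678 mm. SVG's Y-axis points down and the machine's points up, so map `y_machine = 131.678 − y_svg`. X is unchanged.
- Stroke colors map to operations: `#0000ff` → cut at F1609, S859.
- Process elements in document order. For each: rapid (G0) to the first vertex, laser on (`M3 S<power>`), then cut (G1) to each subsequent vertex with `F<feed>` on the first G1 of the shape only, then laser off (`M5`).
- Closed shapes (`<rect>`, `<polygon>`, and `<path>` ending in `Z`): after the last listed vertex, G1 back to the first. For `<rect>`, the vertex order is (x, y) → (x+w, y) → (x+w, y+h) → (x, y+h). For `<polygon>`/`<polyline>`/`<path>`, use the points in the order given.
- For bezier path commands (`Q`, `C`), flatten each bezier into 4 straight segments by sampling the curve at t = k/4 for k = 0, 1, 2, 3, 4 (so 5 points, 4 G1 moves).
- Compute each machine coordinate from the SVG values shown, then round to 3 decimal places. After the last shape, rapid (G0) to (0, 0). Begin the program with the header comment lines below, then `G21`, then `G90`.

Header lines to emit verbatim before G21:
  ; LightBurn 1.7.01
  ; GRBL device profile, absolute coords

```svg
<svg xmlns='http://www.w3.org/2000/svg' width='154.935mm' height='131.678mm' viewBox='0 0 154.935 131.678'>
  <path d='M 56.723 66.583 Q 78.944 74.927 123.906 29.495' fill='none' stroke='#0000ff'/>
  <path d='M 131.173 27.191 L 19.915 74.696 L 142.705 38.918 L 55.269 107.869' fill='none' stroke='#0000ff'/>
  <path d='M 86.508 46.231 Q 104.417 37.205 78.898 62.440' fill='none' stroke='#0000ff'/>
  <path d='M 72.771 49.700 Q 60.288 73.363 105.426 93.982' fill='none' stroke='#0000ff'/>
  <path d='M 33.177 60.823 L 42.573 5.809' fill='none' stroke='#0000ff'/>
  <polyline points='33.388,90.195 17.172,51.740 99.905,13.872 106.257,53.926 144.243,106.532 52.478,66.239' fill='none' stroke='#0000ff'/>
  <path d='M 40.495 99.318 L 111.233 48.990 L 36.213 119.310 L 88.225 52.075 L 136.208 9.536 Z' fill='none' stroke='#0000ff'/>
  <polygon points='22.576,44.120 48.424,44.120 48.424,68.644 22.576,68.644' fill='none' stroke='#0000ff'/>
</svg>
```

Since the viewBox matches the mm dimensions, user units are millimetres directly. The only transform is the Y-flip y_m = 131.678 − y_svg.

Shape 1 is a quadratic bezier drawn with `<path>`. Its stroke #0000ff means cut at S859, F1609. After flipping Y the toolpath is (56.723,65.095) → (69.255,64.284) → (84.629,70.195) → (102.846,82.828) → (123.906,102.183).

Shape 2 is a open polyline drawn with `<path>`. Its stroke #0000ff means cut at S859, F1609. After flipping Y the toolpath is (131.173,104.487) → (19.915,56.982) → (142.705,92.760) → (55.269,23.809).

Shape 3 is a quadratic bezier drawn with `<path>`. Its stroke #0000ff means cut at S859, F1609. After flipping Y the toolpath is (86.508,85.447) → (92.748,87.819) → (93.560,85.908) → (88.943,79.714) → (78.898,69.238).

Shape 4 is a quadratic bezier drawn with `<path>`. Its stroke #0000ff means cut at S859, F1609. After flipping Y the toolpath is (72.771,81.978) → (70.131,70.337) → (74.693,59.076) → (86.458,48.196) → (105.426,37.696).

Shape 5 is a line segment drawn with `<path>`. Its stroke #0000ff means cut at S859, F1609. After flipping Y the toolpath is (33.177,70.855) → (42.573,125.869).

Shape 6 is a open polyline drawn with `<polyline>`. Its stroke #0000ff means cut at S859, F1609. After flipping Y the toolpath is (33.388,41.483) → (17.172,79.938) → (99.905,117.806) → (106.257,77.752) → (144.243,25.146) → (52.478,65.439).

Shape 7 is a closed polygon drawn with `<path>`. Its stroke #0000ff means cut at S859, F1609. After flipping Y the toolpath is (40.495,32.360) → (111.233,82.688) → (36.213,12.368) → (88.225,79.603) → (136.208,122.142) → (40.495,32.360), returning to the start.

Shape 8 is a rectangle drawn with `<polygon>`. Its stroke #0000ff means cut at S859, F1609. After flipping Y the toolpath is (22.576,87.558) → (48.424,87.558) → (48.424,63.034) → (22.576,63.034) → (22.576,87.558), returning to the start.

; LightBurn 1.7.01
; GRBL device profile, absolute coords
G21
G90
G0 X56.723 Y65.095
M3 S859
G1 X69.255 Y64.284 F1609
G1 X84.629 Y70.195
G1 X102.846 Y82.828
G1 X123.906 Y102.183
M5
G0 X131.173 Y104.487
M3 S859
G1 X19.915 Y56.982 F1609
G1 X142.705 Y92.760
G1 X55.269 Y23.809
M5
G0 X86.508 Y85.447
M3 S859
G1 X92.748 Y87.819 F1609
G1 X93.560 Y85.908
G1 X88.943 Y79.714
G1 X78.898 Y69.238
M5
G0 X72.771 Y81.978
M3 S859
G1 X70.131 Y70.337 F1609
G1 X74.693 Y59.076
G1 X86.458 Y48.196
G1 X105.426 Y37.696
M5
G0 X33.177 Y70.855
M3 S859
G1 X42.573 Y125.869 F1609
M5
G0 X33.388 Y41.483
M3 S859
G1 X17.172 Y79.938 F1609
G1 X99.905 Y117.806
G1 X106.257 Y77.752
G1 X144.243 Y25.146
G1 X52.478 Y65.439
M5
G0 X40.495 Y32.360
M3 S859
G1 X111.233 Y82.688 F1609
G1 X36.213 Y12.368
G1 X88.225 Y79.603
G1 X136.208 Y122.142
G1 X40.495 Y32.360
M5
G0 X22.576 Y87.558
M3 S859
G1 X48.424 Y87.558 F1609
G1 X48.424 Y63.034
G1 X22.576 Y63.034
G1 X22.576 Y87.558
M5
G0 X0.000 Y0.000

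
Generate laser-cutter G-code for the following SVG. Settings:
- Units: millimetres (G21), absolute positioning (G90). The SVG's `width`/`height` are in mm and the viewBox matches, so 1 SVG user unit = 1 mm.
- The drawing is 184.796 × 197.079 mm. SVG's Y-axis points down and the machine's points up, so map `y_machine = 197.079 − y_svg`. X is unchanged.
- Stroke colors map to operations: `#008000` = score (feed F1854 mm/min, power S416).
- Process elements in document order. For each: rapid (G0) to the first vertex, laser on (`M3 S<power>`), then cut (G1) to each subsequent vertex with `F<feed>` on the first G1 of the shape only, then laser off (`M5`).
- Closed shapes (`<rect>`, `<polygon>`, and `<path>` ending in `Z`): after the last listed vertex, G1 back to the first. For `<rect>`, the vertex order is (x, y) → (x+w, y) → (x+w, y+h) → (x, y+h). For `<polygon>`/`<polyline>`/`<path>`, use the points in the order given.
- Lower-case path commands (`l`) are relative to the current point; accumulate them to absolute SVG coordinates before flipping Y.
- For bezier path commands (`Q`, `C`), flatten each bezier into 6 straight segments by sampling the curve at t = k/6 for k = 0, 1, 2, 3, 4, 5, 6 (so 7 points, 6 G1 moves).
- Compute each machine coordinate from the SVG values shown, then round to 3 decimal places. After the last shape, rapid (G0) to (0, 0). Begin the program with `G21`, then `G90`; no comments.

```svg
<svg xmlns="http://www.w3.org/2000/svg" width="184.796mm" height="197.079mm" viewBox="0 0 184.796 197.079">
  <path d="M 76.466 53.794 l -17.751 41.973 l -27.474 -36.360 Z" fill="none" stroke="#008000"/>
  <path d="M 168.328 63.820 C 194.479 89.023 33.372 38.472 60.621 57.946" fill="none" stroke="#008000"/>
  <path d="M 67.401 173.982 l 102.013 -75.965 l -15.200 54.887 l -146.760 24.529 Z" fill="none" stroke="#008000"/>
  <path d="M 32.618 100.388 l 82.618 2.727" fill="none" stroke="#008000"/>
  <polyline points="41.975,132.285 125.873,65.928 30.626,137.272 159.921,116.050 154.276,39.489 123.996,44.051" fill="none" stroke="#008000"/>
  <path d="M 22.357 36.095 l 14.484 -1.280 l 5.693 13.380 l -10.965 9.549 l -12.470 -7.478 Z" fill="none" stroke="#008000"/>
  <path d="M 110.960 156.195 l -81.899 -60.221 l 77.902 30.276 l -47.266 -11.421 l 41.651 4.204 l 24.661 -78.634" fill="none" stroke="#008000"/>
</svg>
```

G21
G90
G0 X76.466 Y143.285
M3 S416
G1 X58.715 Y101.312 F1854
G1 X31.241 Y137.672
G1 X76.466 Y143.285
M5
G0 X168.328 Y133.259
M3 S416
G1 X167.538 Y126.295 F1854
G1 X145.971 Y127.908
G1 X114.063 Y134.048
G1 X82.246 Y140.665
G1 X60.954 Y143.709
G1 X60.621 Y139.133
M5
G0 X67.401 Y23.097
M3 S416
G1 X169.414 Y99.062 F1854
G1 X154.214 Y44.175
G1 X7.454 Y19.646
G1 X67.401 Y23.097
M5
G0 X32.618 Y96.691
M3 S416
G1 X115.236 Y93.964 F1854
M5
G0 X41.975 Y64.794
M3 S416
G1 X125.873 Y131.151 F1854
G1 X30.626 Y59.807
G1 X159.921 Y81.029
G1 X154.276 Y157.590
G1 X123.996 Y153.028
M5
G0 X22.357 Y160.984
M3 S416
G1 X36.841 Y162.264 F1854
G1 X42.534 Y148.884
G1 X31.569 Y139.335
G1 X19.099 Y146.813
G1 X22.357 Y160.984
M5
G0 X110.960 Y40.884
M3 S416
G1 X29.061 Y101.105 F1854
G1 X106.963 Y70.829
G1 X59.697 Y82.250
G1 X101.348 Y78.046
G1 X126.009 Y156.680
M5
G0 X0.000 Y0.000

viewBox `0 0 184.796 197.079` with mm width/height → 1 unit = 1 mm. Flip: y_m = 197.079 − y_svg.

**Shape 1** — `<path>` regular polygon, stroke `#008000` → score (S416, F1854). Machine vertices: (76.466,143.285) → (58.715,101.312) → (31.241,137.672) → (76.466,143.285). Closed: final G1 returns to the first vertex.

**Shape 2** — `<path>` cubic bezier, stroke `#008000` → score (S416, F1854). Control points (SVG): P0=(168.328,63.820), P1=(194.479,89.023), P2=(33.372,38.472), P3=(60.621,57.946); sampled at t=k/6. Machine vertices: (168.328,133.259) → (167.538,126.295) → (145.971,127.908) → (114.063,134.048) → (82.246,140.665) → (60.954,143.709) → (60.621,139.133). Open path.

**Shape 3** — `<path>` closed polygon, stroke `#008000` → score (S416, F1854). Machine vertices: (67.401,23.097) → (169.414,99.062) → (154.214,44.175) → (7.454,19.646) → (67.401,23.097). Closed: final G1 returns to the first vertex.

**Shape 4** — `<path>` line segment, stroke `#008000` → score (S416, F1854). Machine vertices: (32.618,96.691) → (115.236,93.964). Open path.

**Shape 5** — `<polyline>` open polyline, stroke `#008000` → score (S416, F1854). Machine vertices: (41.975,64.794) → (125.873,131.151) → (30.626,59.807) → (159.921,81.029) → (154.276,157.590) → (123.996,153.028). Open path.

**Shape 6** — `<path>` regular polygon, stroke `#008000` → score (S416, F1854). Machine vertices: (22.357,160.984) → (36.841,162.264) → (42.534,148.884) → (31.569,139.335) → (19.099,146.813) → (22.357,160.984). Closed: final G1 returns to the first vertex.

**Shape 7** — `<path>` open polyline, stroke `#008000` → score (S416, F1854). Machine vertices: (110.960,40.884) → (29.061,101.105) → (106.963,70.829) → (59.697,82.250) → (101.348,78.046) → (126.009,156.680). Open path.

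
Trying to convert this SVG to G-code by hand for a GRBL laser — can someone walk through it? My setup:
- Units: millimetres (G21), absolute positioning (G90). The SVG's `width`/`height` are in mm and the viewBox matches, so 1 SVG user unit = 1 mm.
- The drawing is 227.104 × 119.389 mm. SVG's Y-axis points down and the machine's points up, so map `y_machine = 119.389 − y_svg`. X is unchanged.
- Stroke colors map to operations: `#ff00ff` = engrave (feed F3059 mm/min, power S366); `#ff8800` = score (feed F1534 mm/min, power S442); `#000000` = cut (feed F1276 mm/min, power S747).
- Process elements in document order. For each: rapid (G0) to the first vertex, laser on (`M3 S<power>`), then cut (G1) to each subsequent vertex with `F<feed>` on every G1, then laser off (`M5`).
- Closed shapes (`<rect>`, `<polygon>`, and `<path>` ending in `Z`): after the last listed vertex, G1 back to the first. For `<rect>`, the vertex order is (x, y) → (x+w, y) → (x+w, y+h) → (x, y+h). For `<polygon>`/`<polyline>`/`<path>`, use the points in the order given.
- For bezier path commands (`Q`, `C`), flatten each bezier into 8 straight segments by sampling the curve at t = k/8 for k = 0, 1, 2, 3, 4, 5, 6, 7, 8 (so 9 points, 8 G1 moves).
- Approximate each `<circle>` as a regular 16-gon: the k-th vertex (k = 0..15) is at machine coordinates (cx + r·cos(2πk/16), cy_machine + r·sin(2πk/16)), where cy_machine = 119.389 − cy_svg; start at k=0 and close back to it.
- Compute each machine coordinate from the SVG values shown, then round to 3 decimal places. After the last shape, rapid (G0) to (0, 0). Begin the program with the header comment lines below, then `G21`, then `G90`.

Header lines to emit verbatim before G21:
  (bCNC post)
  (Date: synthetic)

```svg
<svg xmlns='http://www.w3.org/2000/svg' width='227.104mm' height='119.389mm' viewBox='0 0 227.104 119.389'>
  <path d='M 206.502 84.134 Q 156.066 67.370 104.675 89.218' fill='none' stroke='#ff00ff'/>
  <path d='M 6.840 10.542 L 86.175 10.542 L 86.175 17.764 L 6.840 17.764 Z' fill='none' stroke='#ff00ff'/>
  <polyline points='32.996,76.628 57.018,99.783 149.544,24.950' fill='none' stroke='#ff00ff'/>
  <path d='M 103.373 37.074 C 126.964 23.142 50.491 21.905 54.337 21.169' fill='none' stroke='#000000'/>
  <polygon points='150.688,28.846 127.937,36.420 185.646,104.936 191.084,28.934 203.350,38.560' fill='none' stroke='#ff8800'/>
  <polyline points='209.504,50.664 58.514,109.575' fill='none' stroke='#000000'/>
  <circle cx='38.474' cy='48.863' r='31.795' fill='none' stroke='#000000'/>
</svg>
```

(bCNC post)
(Date: synthetic)
G21
G90
G0 X206.502 Y35.255
M3 S366
G1 X193.878 Y38.843 F3059
G1 X181.224 Y41.224 F3059
G1 X168.541 Y42.398 F3059
G1 X155.827 Y42.366 F3059
G1 X143.084 Y41.127 F3059
G1 X130.311 Y38.682 F3059
G1 X117.508 Y35.030 F3059
G1 X104.675 Y30.171 F3059
M5
G0 X6.840 Y108.847
M3 S366
G1 X86.175 Y108.847 F3059
G1 X86.175 Y101.625 F3059
G1 X6.840 Y101.625 F3059
G1 X6.840 Y108.847 F3059
M5
G0 X32.996 Y42.761
M3 S366
G1 X57.018 Y19.606 F3059
G1 X149.544 Y94.439 F3059
M5
G0 X103.373 Y82.315
M3 S747
G1 X107.881 Y86.968 F1276
G1 X105.123 Y90.574 F1276
G1 X97.211 Y93.276 F1276
G1 X86.259 Y95.216 F1276
G1 X74.382 Y96.538 F1276
G1 X63.694 Y97.384 F1276
G1 X56.307 Y97.897 F1276
G1 X54.337 Y98.220 F1276
M5
G0 X150.688 Y90.543
M3 S442
G1 X127.937 Y82.969 F1534
G1 X185.646 Y14.453 F1534
G1 X191.084 Y90.455 F1534
G1 X203.350 Y80.829 F1534
G1 X150.688 Y90.543 F1534
M5
G0 X209.504 Y68.725
M3 S747
G1 X58.514 Y9.814 F1276
M5
G0 X70.269 Y70.526
M3 S747
G1 X67.849 Y82.693 F1276
G1 X60.956 Y93.008 F1276
G1 X50.641 Y99.901 F1276
G1 X38.474 Y102.321 F1276
G1 X26.307 Y99.901 F1276
G1 X15.992 Y93.008 F1276
G1 X9.099 Y82.693 F1276
G1 X6.679 Y70.526 F1276
G1 X9.099 Y58.359 F1276
G1 X15.992 Y48.044 F1276
G1 X26.307 Y41.151 F1276
G1 X38.474 Y38.731 F1276
G1 X50.641 Y41.151 F1276
G1 X60.956 Y48.044 F1276
G1 X67.849 Y58.359 F1276
G1 X70.269 Y70.526 F1276
M5
G0 X0.000 Y0.000

1 u = 1 mm; y_m = 119.389 − y.

[1] `<path>` quadratic bezier, #ff00ff→engrave S366 F3059: (206.502,35.255) → (193.878,38.843) → (181.224,41.224) → (168.541,42.398) → (155.827,42.366) → (143.084,41.127) → (130.311,38.682) → (117.508,35.030) → (104.675,30.171)

[2] `<path>` rectangle, #ff00ff→engrave S366 F3059: (6.840,108.847) → (86.175,108.847) → (86.175,101.625) → (6.840,101.625) → (6.840,108.847) (closed)

[3] `<polyline>` open polyline, #ff00ff→engrave S366 F3059: (32.996,42.761) → (57.018,19.606) → (149.544,94.439)

[4] `<path>` cubic bezier, #000000→cut S747 F1276: (103.373,82.315) → (107.881,86.968) → (105.123,90.574) → (97.211,93.276) → (86.259,95.216) → (74.382,96.538) → (63.694,97.384) → (56.307,97.897) → (54.337,98.220)

[5] `<polygon>` closed polygon, #ff8800→score S442 F1534: (150.688,90.543) → (127.937,82.969) → (185.646,14.453) → (191.084,90.455) → (203.350,80.829) → (150.688,90.543) (closed)

[6] `<polyline>` line segment, #000000→cut S747 F1276: (209.504,68.725) → (58.514,9.814)

[7] `<circle>` circle, #000000→cut S747 F1276: (70.269,70.526) → (67.849,82.693) → (60.956,93.008) → (50.641,99.901) → (38.474,102.321) → (26.307,99.901) → (15.992,93.008) → (9.099,82.693) → (6.679,70.526) → (9.099,58.359) → (15.992,48.044) → (26.307,41.151) → (38.474,38.731) → (50.641,41.151) → (60.956,48.044) → (67.849,58.359) → (70.269,70.526) (closed)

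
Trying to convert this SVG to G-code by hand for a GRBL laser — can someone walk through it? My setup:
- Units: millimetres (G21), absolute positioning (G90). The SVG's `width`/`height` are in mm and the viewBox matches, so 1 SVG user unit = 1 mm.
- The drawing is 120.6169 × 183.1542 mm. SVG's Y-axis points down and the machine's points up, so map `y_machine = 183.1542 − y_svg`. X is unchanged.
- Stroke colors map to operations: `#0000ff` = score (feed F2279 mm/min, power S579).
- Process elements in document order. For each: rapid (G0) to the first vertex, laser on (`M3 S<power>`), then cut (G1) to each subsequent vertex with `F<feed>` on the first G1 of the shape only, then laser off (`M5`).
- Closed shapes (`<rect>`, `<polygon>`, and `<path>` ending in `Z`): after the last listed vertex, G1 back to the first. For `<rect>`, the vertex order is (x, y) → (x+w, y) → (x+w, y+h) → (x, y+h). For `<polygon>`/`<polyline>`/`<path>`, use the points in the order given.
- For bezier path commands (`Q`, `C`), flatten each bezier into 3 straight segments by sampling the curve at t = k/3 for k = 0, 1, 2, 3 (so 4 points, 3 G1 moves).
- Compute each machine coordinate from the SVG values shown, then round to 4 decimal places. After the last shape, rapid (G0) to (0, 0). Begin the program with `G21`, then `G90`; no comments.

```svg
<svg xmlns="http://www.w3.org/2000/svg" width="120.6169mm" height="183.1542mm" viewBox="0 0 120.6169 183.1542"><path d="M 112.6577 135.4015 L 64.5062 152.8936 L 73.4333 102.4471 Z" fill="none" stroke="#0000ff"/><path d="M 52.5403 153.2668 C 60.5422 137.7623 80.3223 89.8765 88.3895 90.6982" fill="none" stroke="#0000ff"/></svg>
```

Since the viewBox matches the mm dimensions, user units are millimetres directly. The only transform is the Y-flip y_m = 183.1542 − y_svg.

Shape 1 is a regular polygon drawn with `<path>`. Its stroke #0000ff means score at S579, F2279. After flipping Y the toolpath is (112.6577,47.7527) → (64.5062,30.2606) → (73.4333,80.7071) → (112.6577,47.7527), returning to the start.

Shape 2 is a cubic bezier drawn with `<path>`. Its stroke #0000ff means score at S579, F2279. After flipping Y the toolpath is (52.5403,29.8874) → (63.5982,53.1824) → (77.2880,80.0452) → (88.3895,92.4560).

G21
G90
G0 X112.6577 Y47.7527
M3 S579
G1 X64.5062 Y30.2606 F2279
G1 X73.4333 Y80.7071
G1 X112.6577 Y47.7527
M5
G0 X52.5403 Y29.8874
M3 S579
G1 X63.5982 Y53.1824 F2279
G1 X77.2880 Y80.0452
G1 X88.3895 Y92.4560
M5
G0 X0.0000 Y0.0000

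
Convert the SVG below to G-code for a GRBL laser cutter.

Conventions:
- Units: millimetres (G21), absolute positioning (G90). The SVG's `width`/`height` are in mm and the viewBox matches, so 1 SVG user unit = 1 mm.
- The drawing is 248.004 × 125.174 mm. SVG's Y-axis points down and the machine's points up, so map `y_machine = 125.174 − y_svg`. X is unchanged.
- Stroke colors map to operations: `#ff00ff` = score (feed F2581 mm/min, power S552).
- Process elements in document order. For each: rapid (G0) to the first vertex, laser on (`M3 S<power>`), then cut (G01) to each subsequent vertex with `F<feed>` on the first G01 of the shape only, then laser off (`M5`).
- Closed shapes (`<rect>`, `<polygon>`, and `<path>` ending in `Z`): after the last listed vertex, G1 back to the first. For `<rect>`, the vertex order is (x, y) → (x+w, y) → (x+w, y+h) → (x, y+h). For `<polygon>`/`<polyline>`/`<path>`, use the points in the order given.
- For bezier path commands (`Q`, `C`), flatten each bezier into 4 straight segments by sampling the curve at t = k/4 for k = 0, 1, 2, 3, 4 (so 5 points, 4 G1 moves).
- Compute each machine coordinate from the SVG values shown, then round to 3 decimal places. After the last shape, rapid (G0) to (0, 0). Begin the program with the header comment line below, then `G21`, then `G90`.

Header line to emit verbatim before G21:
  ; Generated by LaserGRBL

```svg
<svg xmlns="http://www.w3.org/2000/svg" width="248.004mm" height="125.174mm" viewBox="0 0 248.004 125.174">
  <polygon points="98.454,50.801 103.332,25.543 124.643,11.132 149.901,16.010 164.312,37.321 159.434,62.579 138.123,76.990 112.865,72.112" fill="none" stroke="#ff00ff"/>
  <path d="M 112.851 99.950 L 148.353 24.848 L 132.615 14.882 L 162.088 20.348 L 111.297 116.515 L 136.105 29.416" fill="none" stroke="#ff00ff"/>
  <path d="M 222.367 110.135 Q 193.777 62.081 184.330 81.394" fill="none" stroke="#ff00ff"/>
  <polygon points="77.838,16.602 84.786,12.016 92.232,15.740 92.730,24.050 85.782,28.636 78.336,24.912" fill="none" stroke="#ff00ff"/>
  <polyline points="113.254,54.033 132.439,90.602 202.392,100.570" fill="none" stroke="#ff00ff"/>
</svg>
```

; Generated by LaserGRBL
G21
G90
G0 X98.454 Y74.373
M3 S552
G01 X103.332 Y99.631 F2581
G01 X124.643 Y114.042
G01 X149.901 Y109.164
G01 X164.312 Y87.853
G01 X159.434 Y62.595
G01 X138.123 Y48.184
G01 X112.865 Y53.062
G01 X98.454 Y74.373
M5
G0 X112.851 Y25.224
M3 S552
G01 X148.353 Y100.326 F2581
G01 X132.615 Y110.292
G01 X162.088 Y104.826
G01 X111.297 Y8.659
G01 X136.105 Y95.758
M5
G0 X222.367 Y15.039
M3 S552
G01 X209.268 Y34.856 F2581
G01 X198.563 Y46.251
G01 X190.250 Y49.226
G01 X184.330 Y43.780
M5
G0 X77.838 Y108.572
M3 S552
G01 X84.786 Y113.158 F2581
G01 X92.232 Y109.434
G01 X92.730 Y101.124
G01 X85.782 Y96.538
G01 X78.336 Y100.262
G01 X77.838 Y108.572
M5
G0 X113.254 Y71.141
M3 S552
G01 X132.439 Y34.572 F2581
G01 X202.392 Y24.604
M5
G0 X0.000 Y0.000

Since the viewBox matches the mm dimensions, user units are millimetres directly. The only transform is the Y-flip y_m = 125.174 − y_svg.

Shape 1 is a regular polygon drawn with `<polygon>`. Its stroke #ff00ff means score at S552, F2581. After flipping Y the toolpath is (98.454,74.373) → (103.332,99.631) → (124.643,114.042) → (149.901,109.164) → (164.312,87.853) → (159.434,62.595) → (138.123,48.184) → (112.865,53.062) → (98.454,74.373), returning to the start.

Shape 2 is a open polyline drawn with `<path>`. Its stroke #ff00ff means score at S552, F2581. After flipping Y the toolpath is (112.851,25.224) → (148.353,100.326) → (132.615,110.292) → (162.088,104.826) → (111.297,8.659) → (136.105,95.758).

Shape 3 is a quadratic bezier drawn with `<path>`. Its stroke #ff00ff means score at S552, F2581. After flipping Y the toolpath is (222.367,15.039) → (209.268,34.856) → (198.563,46.251) → (190.250,49.226) → (184.330,43.780).

Shape 4 is a regular polygon drawn with `<polygon>`. Its stroke #ff00ff means score at S552, F2581. After flipping Y the toolpath is (77.838,108.572) → (84.786,113.158) → (92.232,109.434) → (92.730,101.124) → (85.782,96.538) → (78.336,100.262) → (77.838,108.572), returning to the start.

Shape 5 is a open polyline drawn with `<polyline>`. Its stroke #ff00ff means score at S552, F2581. After flipping Y the toolpath is (113.254,71.141) → (132.439,34.572) → (202.392,24.604).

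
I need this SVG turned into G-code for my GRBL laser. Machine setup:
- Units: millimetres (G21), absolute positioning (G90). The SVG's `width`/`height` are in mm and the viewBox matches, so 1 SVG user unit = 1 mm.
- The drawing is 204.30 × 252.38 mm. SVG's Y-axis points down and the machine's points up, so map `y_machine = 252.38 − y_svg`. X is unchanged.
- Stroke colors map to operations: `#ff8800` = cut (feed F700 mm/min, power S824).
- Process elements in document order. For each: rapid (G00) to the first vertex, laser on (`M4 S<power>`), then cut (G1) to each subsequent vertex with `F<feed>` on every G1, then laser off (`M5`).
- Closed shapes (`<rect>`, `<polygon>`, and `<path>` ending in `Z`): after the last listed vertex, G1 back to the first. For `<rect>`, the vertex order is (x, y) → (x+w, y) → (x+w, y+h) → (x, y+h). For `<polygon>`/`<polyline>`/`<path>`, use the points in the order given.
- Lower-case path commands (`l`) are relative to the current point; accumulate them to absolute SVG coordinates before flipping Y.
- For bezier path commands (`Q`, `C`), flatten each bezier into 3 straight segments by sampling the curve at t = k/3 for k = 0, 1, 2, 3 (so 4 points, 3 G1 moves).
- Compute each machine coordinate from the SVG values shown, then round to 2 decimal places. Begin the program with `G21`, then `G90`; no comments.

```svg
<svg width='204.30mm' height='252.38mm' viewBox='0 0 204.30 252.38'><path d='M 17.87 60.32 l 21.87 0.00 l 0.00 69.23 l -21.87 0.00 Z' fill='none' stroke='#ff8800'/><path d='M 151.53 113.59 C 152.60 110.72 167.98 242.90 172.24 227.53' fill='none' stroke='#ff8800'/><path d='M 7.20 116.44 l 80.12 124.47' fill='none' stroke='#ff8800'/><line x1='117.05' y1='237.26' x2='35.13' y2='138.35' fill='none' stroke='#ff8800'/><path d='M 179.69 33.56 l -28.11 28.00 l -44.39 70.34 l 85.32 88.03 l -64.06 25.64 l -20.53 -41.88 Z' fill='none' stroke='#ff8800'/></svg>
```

G21
G90
G00 X17.87 Y192.06
M4 S824
G1 X39.74 Y192.06 F700
G1 X39.74 Y122.83 F700
G1 X17.87 Y122.83 F700
G1 X17.87 Y192.06 F700
M5
G00 X151.53 Y138.79
M4 S824
G1 X156.43 Y107.11 F700
G1 X165.22 Y48.20 F700
G1 X172.24 Y24.85 F700
M5
G00 X7.20 Y135.94
M4 S824
G1 X87.32 Y11.47 F700
M5
G00 X117.05 Y15.12
M4 S824
G1 X35.13 Y114.03 F700
M5
G00 X179.69 Y218.82
M4 S824
G1 X151.58 Y190.82 F700
G1 X107.19 Y120.48 F700
G1 X192.51 Y32.45 F700
G1 X128.45 Y6.81 F700
G1 X107.92 Y48.69 F700
G1 X179.69 Y218.82 F700
M5

Since the viewBox matches the mm dimensions, user units are millimetres directly. The only transform is the Y-flip y_m = 252.38 − y_svg.

Shape 1 is a rectangle drawn with `<path>`. Its stroke #ff8800 means cut at S824, F700. After flipping Y the toolpath is (17.87,192.06) → (39.74,192.06) → (39.74,122.83) → (17.87,122.83) → (17.87,192.06), returning to the start.

Shape 2 is a cubic bezier drawn with `<path>`. Its stroke #ff8800 means cut at S824, F700. After flipping Y the toolpath is (151.53,138.79) → (156.43,107.11) → (165.22,48.20) → (172.24,24.85).

Shape 3 is a line segment drawn with `<path>`. Its stroke #ff8800 means cut at S824, F700. After flipping Y the toolpath is (7.20,135.94) → (87.32,11.47).

Shape 4 is a line segment drawn with `<line>`. Its stroke #ff8800 means cut at S824, F700. After flipping Y the toolpath is (117.05,15.12) → (35.13,114.03).

Shape 5 is a closed polygon drawn with `<path>`. Its stroke #ff8800 means cut at S824, F700. After flipping Y the toolpath is (179.69,218.82) → (151.58,190.82) → (107.19,120.48) → (192.51,32.45) → (128.45,6.81) → (107.92,48.69) → (179.69,218.82), returning to the start.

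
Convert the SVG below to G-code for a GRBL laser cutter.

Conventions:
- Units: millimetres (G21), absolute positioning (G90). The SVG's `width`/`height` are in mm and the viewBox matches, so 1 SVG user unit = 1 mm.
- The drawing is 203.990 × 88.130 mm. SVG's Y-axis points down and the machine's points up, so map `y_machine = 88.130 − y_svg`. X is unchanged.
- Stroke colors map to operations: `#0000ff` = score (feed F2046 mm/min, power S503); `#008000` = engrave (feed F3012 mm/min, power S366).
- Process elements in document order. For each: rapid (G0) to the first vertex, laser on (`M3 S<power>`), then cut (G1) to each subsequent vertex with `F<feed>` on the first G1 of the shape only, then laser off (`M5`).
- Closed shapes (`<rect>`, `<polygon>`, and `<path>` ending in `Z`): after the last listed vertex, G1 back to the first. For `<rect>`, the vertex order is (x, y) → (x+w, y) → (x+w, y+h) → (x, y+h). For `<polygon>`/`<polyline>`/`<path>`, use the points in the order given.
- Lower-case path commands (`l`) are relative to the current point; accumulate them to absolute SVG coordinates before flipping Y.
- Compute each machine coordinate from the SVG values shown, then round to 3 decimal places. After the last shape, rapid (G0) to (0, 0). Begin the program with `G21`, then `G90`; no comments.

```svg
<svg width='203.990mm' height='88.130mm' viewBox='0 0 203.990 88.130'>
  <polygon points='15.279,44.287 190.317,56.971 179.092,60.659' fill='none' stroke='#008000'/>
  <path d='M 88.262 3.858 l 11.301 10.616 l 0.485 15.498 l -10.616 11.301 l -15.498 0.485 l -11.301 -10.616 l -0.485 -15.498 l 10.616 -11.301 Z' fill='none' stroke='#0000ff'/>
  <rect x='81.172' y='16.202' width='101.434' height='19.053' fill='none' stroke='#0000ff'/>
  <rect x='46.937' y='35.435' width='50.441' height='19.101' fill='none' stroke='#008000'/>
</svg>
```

G21
G90
G0 X15.279 Y43.843
M3 S366
G1 X190.317 Y31.159 F3012
G1 X179.092 Y27.471
G1 X15.279 Y43.843
M5
G0 X88.262 Y84.272
M3 S503
G1 X99.563 Y73.656 F2046
G1 X100.048 Y58.158
G1 X89.432 Y46.857
G1 X73.934 Y46.372
G1 X62.633 Y56.988
G1 X62.148 Y72.486
G1 X72.764 Y83.787
G1 X88.262 Y84.272
M5
G0 X81.172 Y71.928
M3 S503
G1 X182.606 Y71.928 F2046
G1 X182.606 Y52.875
G1 X81.172 Y52.875
G1 X81.172 Y71.928
M5
G0 X46.937 Y52.695
M3 S366
G1 X97.378 Y52.695 F3012
G1 X97.378 Y33.594
G1 X46.937 Y33.594
G1 X46.937 Y52.695
M5
G0 X0.000 Y0.000

viewBox `0 0 203.990 88.130` with mm width/height → 1 unit = 1 mm. Flip: y_m = 88.130 − y_svg.

**Shape 1** — `<polygon>` closed polygon, stroke `#008000` → engrave (S366, F3012). Machine vertices: (15.279,43.843) → (190.317,31.159) → (179.092,27.471) → (15.279,43.843). Closed: final G1 returns to the first vertex.

**Shape 2** — `<path>` regular polygon, stroke `#0000ff` → score (S503, F2046). Machine vertices: (88.262,84.272) → (99.563,73.656) → (100.048,58.158) → (89.432,46.857) → (73.934,46.372) → (62.633,56.988) → (62.148,72.486) → (72.764,83.787) → (88.262,84.272). Closed: final G1 returns to the first vertex.

**Shape 3** — `<rect>` rectangle, stroke `#0000ff` → score (S503, F2046). Machine vertices: (81.172,71.928) → (182.606,71.928) → (182.606,52.875) → (81.172,52.875) → (81.172,71.928). Closed: final G1 returns to the first vertex.

**Shape 4** — `<rect>` rectangle, stroke `#008000` → engrave (S366, F3012). Machine vertices: (46.937,52.695) → (97.378,52.695) → (97.378,33.594) → (46.937,33.594) → (46.937,52.695). Closed: final G1 returns to the first vertex.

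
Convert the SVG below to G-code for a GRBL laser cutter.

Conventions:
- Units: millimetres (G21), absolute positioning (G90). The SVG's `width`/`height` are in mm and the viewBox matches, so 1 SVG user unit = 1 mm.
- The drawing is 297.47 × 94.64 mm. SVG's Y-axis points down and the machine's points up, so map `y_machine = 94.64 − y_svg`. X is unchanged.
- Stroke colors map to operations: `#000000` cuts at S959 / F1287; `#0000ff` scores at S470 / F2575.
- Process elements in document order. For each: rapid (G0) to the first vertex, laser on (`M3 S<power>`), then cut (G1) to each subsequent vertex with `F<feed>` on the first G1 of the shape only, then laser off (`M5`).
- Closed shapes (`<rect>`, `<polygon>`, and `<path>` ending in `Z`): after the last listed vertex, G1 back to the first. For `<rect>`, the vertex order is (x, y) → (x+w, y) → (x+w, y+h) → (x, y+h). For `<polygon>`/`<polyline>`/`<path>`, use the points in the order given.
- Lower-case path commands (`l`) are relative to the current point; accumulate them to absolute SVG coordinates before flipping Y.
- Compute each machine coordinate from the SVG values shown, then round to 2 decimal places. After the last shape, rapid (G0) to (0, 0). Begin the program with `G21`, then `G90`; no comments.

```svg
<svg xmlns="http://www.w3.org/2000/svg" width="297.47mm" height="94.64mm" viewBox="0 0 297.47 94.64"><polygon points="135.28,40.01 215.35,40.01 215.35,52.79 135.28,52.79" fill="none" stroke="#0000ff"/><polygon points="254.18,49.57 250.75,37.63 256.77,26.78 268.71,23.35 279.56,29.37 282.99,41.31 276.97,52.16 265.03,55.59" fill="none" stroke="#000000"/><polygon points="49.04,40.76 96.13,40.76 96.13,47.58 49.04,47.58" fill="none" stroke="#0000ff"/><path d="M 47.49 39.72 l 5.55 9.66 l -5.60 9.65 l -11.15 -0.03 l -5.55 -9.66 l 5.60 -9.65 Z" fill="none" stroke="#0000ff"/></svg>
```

viewBox `0 0 297.47 94.64` with mm width/height → 1 unit = 1 mm. Flip: y_m = 94.64 − y_svg.

**Shape 1** — `<polygon>` rectangle, stroke `#0000ff` → score (S470, F2575). Machine vertices: (135.28,54.63) → (215.35,54.63) → (215.35,41.85) → (135.28,41.85) → (135.28,54.63). Closed: final G1 returns to the first vertex.

**Shape 2** — `<polygon>` regular polygon, stroke `#000000` → cut (S959, F1287). Machine vertices: (254.18,45.07) → (250.75,57.01) → (256.77,67.86) → (268.71,71.29) → (279.56,65.27) → (282.99,53.33) → (276.97,42.48) → (265.03,39.05) → (254.18,45.07). Closed: final G1 returns to the first vertex.

**Shape 3** — `<polygon>` rectangle, stroke `#0000ff` → score (S470, F2575). Machine vertices: (49.04,53.88) → (96.13,53.88) → (96.13,47.06) → (49.04,47.06) → (49.04,53.88). Closed: final G1 returns to the first vertex.

**Shape 4** — `<path>` regular polygon, stroke `#0000ff` → score (S470, F2575). Machine vertices: (47.49,54.92) → (53.04,45.26) → (47.44,35.61) → (36.29,35.64) → (30.74,45.30) → (36.34,54.95) → (47.49,54.92). Closed: final G1 returns to the first vertex.

G21
G90
G0 X135.28 Y54.63
M3 S470
G1 X215.35 Y54.63 F2575
G1 X215.35 Y41.85
G1 X135.28 Y41.85
G1 X135.28 Y54.63
M5
G0 X254.18 Y45.07
M3 S959
G1 X250.75 Y57.01 F1287
G1 X256.77 Y67.86
G1 X268.71 Y71.29
G1 X279.56 Y65.27
G1 X282.99 Y53.33
G1 X276.97 Y42.48
G1 X265.03 Y39.05
G1 X254.18 Y45.07
M5
G0 X49.04 Y53.88
M3 S470
G1 X96.13 Y53.88 F2575
G1 X96.13 Y47.06
G1 X49.04 Y47.06
G1 X49.04 Y53.88
M5
G0 X47.49 Y54.92
M3 S470
G1 X53.04 Y45.26 F2575
G1 X47.44 Y35.61
G1 X36.29 Y35.64
G1 X30.74 Y45.30
G1 X36.34 Y54.95
G1 X47.49 Y54.92
M5
G0 X0.00 Y0.00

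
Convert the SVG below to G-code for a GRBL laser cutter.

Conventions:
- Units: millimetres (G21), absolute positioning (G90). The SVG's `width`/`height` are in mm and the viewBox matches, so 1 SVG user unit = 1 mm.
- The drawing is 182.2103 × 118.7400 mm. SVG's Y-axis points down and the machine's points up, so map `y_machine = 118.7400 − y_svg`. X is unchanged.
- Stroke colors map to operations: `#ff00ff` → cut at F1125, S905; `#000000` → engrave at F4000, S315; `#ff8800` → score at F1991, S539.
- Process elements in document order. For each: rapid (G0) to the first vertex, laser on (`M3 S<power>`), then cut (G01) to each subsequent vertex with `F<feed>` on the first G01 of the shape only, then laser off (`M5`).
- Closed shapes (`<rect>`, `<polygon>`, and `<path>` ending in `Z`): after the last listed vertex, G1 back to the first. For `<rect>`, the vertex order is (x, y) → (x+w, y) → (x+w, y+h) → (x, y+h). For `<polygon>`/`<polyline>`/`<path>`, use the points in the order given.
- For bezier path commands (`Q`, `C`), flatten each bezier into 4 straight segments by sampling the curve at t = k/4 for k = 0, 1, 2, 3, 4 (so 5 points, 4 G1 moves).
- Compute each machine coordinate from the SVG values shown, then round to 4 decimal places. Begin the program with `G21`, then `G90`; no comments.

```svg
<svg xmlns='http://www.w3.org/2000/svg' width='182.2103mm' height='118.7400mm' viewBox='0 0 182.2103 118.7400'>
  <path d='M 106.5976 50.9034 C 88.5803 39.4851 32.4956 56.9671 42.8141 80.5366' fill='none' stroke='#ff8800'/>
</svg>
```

1 u = 1 mm; y_m = 118.7400 − y.

[1] `<path>` cubic bezier, #ff8800→score S539 F1991: (106.5976,67.8366) → (87.5793,71.3380) → (64.0799,66.1404) → (45.8935,54.3827) → (42.8141,38.2034)

G21
G90
G0 X106.5976 Y67.8366
M3 S539
G01 X87.5793 Y71.3380 F1991
G01 X64.0799 Y66.1404
G01 X45.8935 Y54.3827
G01 X42.8141 Y38.2034
M5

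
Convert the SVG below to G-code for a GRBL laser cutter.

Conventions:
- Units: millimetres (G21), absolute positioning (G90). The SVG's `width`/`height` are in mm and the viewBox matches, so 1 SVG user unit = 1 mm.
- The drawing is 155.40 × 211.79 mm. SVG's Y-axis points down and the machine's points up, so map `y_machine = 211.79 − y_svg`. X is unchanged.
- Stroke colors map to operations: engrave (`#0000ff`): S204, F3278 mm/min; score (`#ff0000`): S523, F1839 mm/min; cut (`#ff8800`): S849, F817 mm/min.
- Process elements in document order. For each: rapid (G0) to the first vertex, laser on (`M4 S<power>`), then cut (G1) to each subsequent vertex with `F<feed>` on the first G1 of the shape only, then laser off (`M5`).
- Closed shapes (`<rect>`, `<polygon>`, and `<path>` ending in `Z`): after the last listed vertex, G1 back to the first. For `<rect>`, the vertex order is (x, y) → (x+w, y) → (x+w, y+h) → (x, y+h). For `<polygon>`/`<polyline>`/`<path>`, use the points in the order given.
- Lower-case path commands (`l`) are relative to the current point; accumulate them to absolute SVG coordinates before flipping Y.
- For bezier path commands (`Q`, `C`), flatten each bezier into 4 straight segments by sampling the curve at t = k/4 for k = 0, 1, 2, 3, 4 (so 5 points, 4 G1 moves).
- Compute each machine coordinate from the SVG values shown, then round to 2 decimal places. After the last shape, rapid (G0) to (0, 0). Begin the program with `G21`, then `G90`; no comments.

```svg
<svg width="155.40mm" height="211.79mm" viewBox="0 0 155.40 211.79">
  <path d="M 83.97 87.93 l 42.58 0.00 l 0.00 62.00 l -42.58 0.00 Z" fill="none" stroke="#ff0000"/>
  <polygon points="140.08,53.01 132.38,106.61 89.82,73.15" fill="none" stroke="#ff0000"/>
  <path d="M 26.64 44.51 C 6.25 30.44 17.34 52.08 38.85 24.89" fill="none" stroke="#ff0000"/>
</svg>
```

G21
G90
G0 X83.97 Y123.86
M4 S523
G1 X126.55 Y123.86 F1839
G1 X126.55 Y61.86
G1 X83.97 Y61.86
G1 X83.97 Y123.86
M5
G0 X140.08 Y158.78
M4 S523
G1 X132.38 Y105.18 F1839
G1 X89.82 Y138.64
G1 X140.08 Y158.78
M5
G0 X26.64 Y167.28
M4 S523
G1 X16.92 Y172.46 F1839
G1 X17.03 Y172.17
G1 X25.00 Y174.34
G1 X38.85 Y186.90
M5
G0 X0.00 Y0.00

1 u = 1 mm; y_m = 211.79 − y.

[1] `<path>` rectangle, #ff0000→score S523 F1839: (83.97,123.86) → (126.55,123.86) → (126.55,61.86) → (83.97,61.86) → (83.97,123.86) (closed)

[2] `<polygon>` regular polygon, #ff0000→score S523 F1839: (140.08,158.78) → (132.38,105.18) → (89.82,138.64) → (140.08,158.78) (closed)

[3] `<path>` cubic bezier, #ff0000→score S523 F1839: (26.64,167.28) → (16.92,172.46) → (17.03,172.17) → (25.00,174.34) → (38.85,186.90)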